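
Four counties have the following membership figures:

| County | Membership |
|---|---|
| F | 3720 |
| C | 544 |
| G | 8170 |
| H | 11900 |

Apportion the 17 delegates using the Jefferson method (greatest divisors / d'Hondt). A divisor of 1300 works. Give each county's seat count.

F=2, C=0, G=6, H=9

With modified divisor 1300: modified quotas F 2.862, C 0.418, G 6.285, H 9.154.
Rounding down: F 2, C 0, G 6, H 9 (total 17).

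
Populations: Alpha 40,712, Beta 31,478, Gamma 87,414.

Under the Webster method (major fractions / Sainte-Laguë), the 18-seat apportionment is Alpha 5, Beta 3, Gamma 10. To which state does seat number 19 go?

Priority for the next seat is population ÷ (current seats + 0.5).
Priorities: Alpha 7402.182, Beta 8993.714, Gamma 8325.143.
Highest priority: Beta.

Beta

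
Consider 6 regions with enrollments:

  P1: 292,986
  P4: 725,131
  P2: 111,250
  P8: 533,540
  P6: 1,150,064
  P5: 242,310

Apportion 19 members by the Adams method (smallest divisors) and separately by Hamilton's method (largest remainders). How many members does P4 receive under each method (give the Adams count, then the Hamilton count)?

4 and 5

Adams: P1 2, P4 4, P2 1, P8 3, P6 7, P5 2.
Hamilton: P1 2, P4 5, P2 1, P8 3, P6 7, P5 1.
P4 gets 4 under Adams and 5 under Hamilton.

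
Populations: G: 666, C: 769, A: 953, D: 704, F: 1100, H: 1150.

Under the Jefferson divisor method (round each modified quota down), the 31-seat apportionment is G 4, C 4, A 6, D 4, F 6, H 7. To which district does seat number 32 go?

F

Priority for the next seat is population ÷ (current seats + 1).
Priorities: G 133.200, C 153.800, A 136.143, D 140.800, F 157.143, H 143.750.
Highest priority: F.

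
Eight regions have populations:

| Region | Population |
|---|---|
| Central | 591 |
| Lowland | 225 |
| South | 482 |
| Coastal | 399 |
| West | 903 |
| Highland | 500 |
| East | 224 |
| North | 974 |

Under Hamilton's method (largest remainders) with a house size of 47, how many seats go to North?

Total 4298; standard divisor 4298/47 ≈ 91.447.
Standard quotas: Central 6.463, Lowland 2.460, South 5.271, Coastal 4.363, West 9.875, Highland 5.468, East 2.450, North 10.651.
Lower quotas: Central 6, Lowland 2, South 5, Coastal 4, West 9, Highland 5, East 2, North 10 (sum 43, leaving 4 seats).
Remainders in descending order: West 0.875, North 0.651, Highland 0.468, Central 0.463, Lowland 0.460, East 0.450, Coastal 0.363, South 0.271.
Largest remainders: West, North, Highland, Central receive the extra seats.
North receives 11.

11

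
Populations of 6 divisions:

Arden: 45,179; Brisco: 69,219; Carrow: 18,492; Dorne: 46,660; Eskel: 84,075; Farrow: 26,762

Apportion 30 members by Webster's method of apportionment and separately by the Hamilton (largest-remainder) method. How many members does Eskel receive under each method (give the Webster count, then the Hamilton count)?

8 and 9

Webster: Arden 5, Brisco 7, Carrow 2, Dorne 5, Eskel 8, Farrow 3.
Hamilton: Arden 4, Brisco 7, Carrow 2, Dorne 5, Eskel 9, Farrow 3.
Eskel gets 8 under Webster and 9 under Hamilton.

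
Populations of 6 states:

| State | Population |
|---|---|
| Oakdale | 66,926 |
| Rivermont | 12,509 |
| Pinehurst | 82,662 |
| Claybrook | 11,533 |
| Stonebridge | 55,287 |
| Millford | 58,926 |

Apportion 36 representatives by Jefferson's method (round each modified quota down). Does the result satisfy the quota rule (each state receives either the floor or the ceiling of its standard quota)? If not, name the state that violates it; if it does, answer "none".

Standard quotas: Oakdale 8.370, Rivermont 1.564, Pinehurst 10.338, Claybrook 1.442, Stonebridge 6.915, Millford 7.370.
Jefferson allocation: Oakdale 9, Rivermont 1, Pinehurst 11, Claybrook 1, Stonebridge 7, Millford 7.
Every allocation lies between the lower and upper quota.

none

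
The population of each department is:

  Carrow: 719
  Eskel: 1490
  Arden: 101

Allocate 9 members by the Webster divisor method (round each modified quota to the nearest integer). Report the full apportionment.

Standard divisor 2310/9 ≈ 256.667; standard quotas: Carrow 2.801, Eskel 5.805, Arden 0.394.
Rounding to the nearest integer gives Carrow 3, Eskel 6, Arden 0 — total 9, matching the house size, so no adjustment is needed.

Carrow 3, Eskel 6, Arden 0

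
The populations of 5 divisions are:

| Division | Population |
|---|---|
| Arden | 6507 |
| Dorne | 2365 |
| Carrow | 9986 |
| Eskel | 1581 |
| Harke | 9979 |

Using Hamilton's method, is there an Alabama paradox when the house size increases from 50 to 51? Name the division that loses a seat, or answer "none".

Eskel

At 50 seats: Arden 11, Dorne 4, Carrow 16, Eskel 3, Harke 16.
At 51 seats: Arden 11, Dorne 4, Carrow 17, Eskel 2, Harke 17.
Eskel drops from 3 to 2.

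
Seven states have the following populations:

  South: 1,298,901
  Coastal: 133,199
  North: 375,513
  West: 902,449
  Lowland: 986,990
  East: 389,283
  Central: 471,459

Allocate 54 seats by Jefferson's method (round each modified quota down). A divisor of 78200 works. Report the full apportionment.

With modified divisor 78200: modified quotas South 16.610, Coastal 1.703, North 4.802, West 11.540, Lowland 12.621, East 4.978, Central 6.029.
Rounding down: South 16, Coastal 1, North 4, West 11, Lowland 12, East 4, Central 6 (total 54).

South: 16, Coastal: 1, North: 4, West: 11, Lowland: 12, East: 4, Central: 6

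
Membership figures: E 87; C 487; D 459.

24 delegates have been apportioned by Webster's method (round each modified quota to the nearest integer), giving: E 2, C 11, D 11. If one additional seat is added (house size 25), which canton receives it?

Priority for the next seat is population ÷ (current seats + 0.5).
Priorities: E 34.800, C 42.348, D 39.913.
Highest priority: C.

C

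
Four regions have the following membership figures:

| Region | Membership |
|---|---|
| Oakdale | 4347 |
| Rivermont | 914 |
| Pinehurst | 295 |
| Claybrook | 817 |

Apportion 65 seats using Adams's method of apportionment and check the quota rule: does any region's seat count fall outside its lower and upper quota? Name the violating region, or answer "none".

Oakdale

Standard quotas: Oakdale 44.336, Rivermont 9.322, Pinehurst 3.009, Claybrook 8.333.
Adams allocation: Oakdale 43, Rivermont 10, Pinehurst 3, Claybrook 9.
Oakdale has quota 44.336 (lower 44, upper 45) but receives 43 — outside the quota interval.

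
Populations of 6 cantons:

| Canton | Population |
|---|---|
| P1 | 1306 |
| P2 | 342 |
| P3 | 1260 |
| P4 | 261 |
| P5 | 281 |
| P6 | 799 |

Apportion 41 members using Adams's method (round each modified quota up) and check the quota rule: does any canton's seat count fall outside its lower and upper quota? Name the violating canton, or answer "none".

none

Standard quotas: P1 12.602, P2 3.300, P3 12.158, P4 2.518, P5 2.711, P6 7.710.
Adams allocation: P1 12, P2 3, P3 12, P4 3, P5 3, P6 8.
Every allocation lies between the lower and upper quota.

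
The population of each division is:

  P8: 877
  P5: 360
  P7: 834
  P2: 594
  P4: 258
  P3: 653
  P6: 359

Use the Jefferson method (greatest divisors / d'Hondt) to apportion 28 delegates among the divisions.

P8 7, P5 2, P7 6, P2 4, P4 2, P3 5, P6 2

Standard divisor 3935/28 ≈ 140.536; standard quotas: P8 6.240, P5 2.562, P7 5.934, P2 4.227, P4 1.836, P3 4.647, P6 2.555.
Rounding down gives 6, 2, 5, 4, 1, 4, 2 = 24 seats, so the divisor must be adjusted.
With modified divisor 123: modified quotas P8 7.130, P5 2.927, P7 6.780, P2 4.829, P4 2.098, P3 5.309, P6 2.919.
Rounding down: P8 7, P5 2, P7 6, P2 4, P4 2, P3 5, P6 2 (total 28).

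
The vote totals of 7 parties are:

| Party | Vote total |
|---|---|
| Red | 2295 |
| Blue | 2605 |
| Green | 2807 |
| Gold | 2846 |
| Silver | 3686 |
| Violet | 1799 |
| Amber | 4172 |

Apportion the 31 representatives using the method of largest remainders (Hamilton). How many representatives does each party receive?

Red 4, Blue 4, Green 4, Gold 4, Silver 6, Violet 3, Amber 6

Total 20210; standard divisor 20210/31 ≈ 651.935.
Standard quotas: Red 3.520, Blue 3.996, Green 4.306, Gold 4.365, Silver 5.654, Violet 2.759, Amber 6.399.
Lower quotas: Red 3, Blue 3, Green 4, Gold 4, Silver 5, Violet 2, Amber 6 (sum 27, leaving 4 seats).
Remainders in descending order: Blue 0.996, Violet 0.759, Silver 0.654, Red 0.520, Amber 0.399, Gold 0.365, Green 0.306.
Largest remainders: Blue, Violet, Silver, Red receive the extra seats.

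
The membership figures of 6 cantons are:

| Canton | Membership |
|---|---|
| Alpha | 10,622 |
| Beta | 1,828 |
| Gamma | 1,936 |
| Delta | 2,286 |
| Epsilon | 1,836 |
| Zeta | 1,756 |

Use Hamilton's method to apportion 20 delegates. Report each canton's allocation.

Alpha 10, Beta 2, Gamma 2, Delta 2, Epsilon 2, Zeta 2

Standard divisor: 20264 ÷ 20 ≈ 1013.2.
Standard quotas: Alpha 10.4836, Beta 1.8042, Gamma 1.9108, Delta 2.2562, Epsilon 1.8121, Zeta 1.7331.
Lower quotas: Alpha 10, Beta 1, Gamma 1, Delta 2, Epsilon 1, Zeta 1 (sum 16, leaving 4 seats).
Remainders in descending order: Gamma 0.9108, Epsilon 0.8121, Beta 0.8042, Zeta 0.7331, Alpha 0.4836, Delta 0.2562.
Largest remainders: Gamma, Epsilon, Beta, Zeta receive the extra seats.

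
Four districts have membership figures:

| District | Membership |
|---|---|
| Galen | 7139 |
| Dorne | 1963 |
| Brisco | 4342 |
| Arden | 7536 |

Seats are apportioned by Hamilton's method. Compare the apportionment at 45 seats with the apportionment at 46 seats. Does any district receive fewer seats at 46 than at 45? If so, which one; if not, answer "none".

Brisco

At 45 seats: Galen 15, Dorne 4, Brisco 10, Arden 16.
At 46 seats: Galen 16, Dorne 4, Brisco 9, Arden 17.
Brisco drops from 10 to 9.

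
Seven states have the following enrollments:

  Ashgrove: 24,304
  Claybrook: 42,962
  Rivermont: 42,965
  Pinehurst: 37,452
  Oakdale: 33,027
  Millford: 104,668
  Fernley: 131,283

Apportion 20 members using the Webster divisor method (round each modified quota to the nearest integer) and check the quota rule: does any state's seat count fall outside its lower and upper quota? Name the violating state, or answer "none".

Standard quotas: Ashgrove 1.167, Claybrook 2.062, Rivermont 2.062, Pinehurst 1.798, Oakdale 1.585, Millford 5.024, Fernley 6.302.
Webster allocation: Ashgrove 1, Claybrook 2, Rivermont 2, Pinehurst 2, Oakdale 2, Millford 5, Fernley 6.
Every allocation lies between the lower and upper quota.

none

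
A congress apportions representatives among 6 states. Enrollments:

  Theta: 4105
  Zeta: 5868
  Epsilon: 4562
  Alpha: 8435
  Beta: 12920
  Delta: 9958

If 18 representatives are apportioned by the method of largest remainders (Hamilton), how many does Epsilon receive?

2

The standard divisor is 45848/18 ≈ 2547.111.
Standard quotas: Theta 1.6116, Zeta 2.3038, Epsilon 1.7910, Alpha 3.3116, Beta 5.0724, Delta 3.9095.
Lower quotas: Theta 1, Zeta 2, Epsilon 1, Alpha 3, Beta 5, Delta 3 (sum 15, leaving 3 seats).
Remainders in descending order: Delta 0.9095, Epsilon 0.7910, Theta 0.6116, Alpha 0.3116, Zeta 0.3038, Beta 0.0724.
Largest remainders: Delta, Epsilon, Theta receive the extra seats.
Epsilon receives 2.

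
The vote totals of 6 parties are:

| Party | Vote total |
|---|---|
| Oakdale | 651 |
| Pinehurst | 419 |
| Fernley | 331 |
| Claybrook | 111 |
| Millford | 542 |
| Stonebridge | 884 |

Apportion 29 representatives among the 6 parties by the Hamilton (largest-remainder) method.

Standard divisor: 2938 ÷ 29 ≈ 101.31.
Standard quotas: Oakdale 6.426, Pinehurst 4.136, Fernley 3.267, Claybrook 1.096, Millford 5.350, Stonebridge 8.726.
Lower quotas: Oakdale 6, Pinehurst 4, Fernley 3, Claybrook 1, Millford 5, Stonebridge 8 (sum 27, leaving 2 seats).
Remainders in descending order: Stonebridge 0.726, Oakdale 0.426, Millford 0.350, Fernley 0.267, Pinehurst 0.136, Claybrook 0.096.
The surplus seats go to Stonebridge, Oakdale.

Oakdale 7, Pinehurst 4, Fernley 3, Claybrook 1, Millford 5, Stonebridge 9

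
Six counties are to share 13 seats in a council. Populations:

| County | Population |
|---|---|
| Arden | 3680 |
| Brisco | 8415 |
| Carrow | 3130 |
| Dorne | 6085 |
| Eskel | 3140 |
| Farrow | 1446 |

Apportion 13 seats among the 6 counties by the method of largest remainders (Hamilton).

The standard divisor is 25896/13 = 1992.
Standard quotas: Arden 1.8474, Brisco 4.2244, Carrow 1.5713, Dorne 3.0547, Eskel 1.5763, Farrow 0.7259.
Lower quotas: Arden 1, Brisco 4, Carrow 1, Dorne 3, Eskel 1, Farrow 0 (sum 10, leaving 3 seats).
Remainders in descending order: Arden 0.8474, Farrow 0.7259, Eskel 0.5763, Carrow 0.5713, Brisco 0.2244, Dorne 0.0547.
The surplus seats go to Arden, Farrow, Eskel.

Arden=2, Brisco=4, Carrow=1, Dorne=3, Eskel=2, Farrow=1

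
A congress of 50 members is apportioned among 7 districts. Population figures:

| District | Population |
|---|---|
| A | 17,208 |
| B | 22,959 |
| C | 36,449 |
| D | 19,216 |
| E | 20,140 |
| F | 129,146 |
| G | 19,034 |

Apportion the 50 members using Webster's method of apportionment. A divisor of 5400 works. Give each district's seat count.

With modified divisor 5400: modified quotas A 3.187, B 4.252, C 6.750, D 3.559, E 3.730, F 23.916, G 3.525.
Rounding to the nearest integer: A 3, B 4, C 7, D 4, E 4, F 24, G 4 (total 50).

A 3, B 4, C 7, D 4, E 4, F 24, G 4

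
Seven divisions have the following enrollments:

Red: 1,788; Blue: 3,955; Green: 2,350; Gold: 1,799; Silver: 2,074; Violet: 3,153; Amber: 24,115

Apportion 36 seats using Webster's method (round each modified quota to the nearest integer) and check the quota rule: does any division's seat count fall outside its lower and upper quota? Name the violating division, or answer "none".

Standard quotas: Red 1.641, Blue 3.629, Green 2.156, Gold 1.651, Silver 1.903, Violet 2.893, Amber 22.127.
Webster allocation: Red 2, Blue 4, Green 2, Gold 2, Silver 2, Violet 3, Amber 21.
Amber has quota 22.127 (lower 22, upper 23) but receives 21 — outside the quota interval.

Amber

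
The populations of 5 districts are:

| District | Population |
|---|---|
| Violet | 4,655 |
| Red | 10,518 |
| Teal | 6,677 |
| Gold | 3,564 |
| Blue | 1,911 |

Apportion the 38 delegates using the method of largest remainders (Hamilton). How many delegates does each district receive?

Violet=6, Red=15, Teal=9, Gold=5, Blue=3

The standard divisor is 27325/38 ≈ 719.079.
Standard quotas: Violet 6.4736, Red 14.6270, Teal 9.2855, Gold 4.9563, Blue 2.6576.
Lower quotas: Violet 6, Red 14, Teal 9, Gold 4, Blue 2 (sum 35, leaving 3 seats).
Remainders in descending order: Gold 0.9563, Blue 0.6576, Red 0.6270, Violet 0.4736, Teal 0.2855.
The surplus seats go to Gold, Blue, Red.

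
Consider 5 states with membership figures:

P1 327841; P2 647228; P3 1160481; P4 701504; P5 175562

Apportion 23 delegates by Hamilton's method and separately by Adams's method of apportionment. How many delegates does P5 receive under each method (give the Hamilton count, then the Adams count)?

Hamilton: P1 3, P2 5, P3 9, P4 5, P5 1.
Adams: P1 3, P2 5, P3 8, P4 5, P5 2.
P5 gets 1 under Hamilton and 2 under Adams.

1 and 2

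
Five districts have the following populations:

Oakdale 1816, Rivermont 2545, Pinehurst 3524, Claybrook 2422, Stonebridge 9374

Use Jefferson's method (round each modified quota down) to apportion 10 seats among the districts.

Oakdale 1, Rivermont 1, Pinehurst 2, Claybrook 1, Stonebridge 5

Standard divisor 19681/10 ≈ 1968.1; standard quotas: Oakdale 0.923, Rivermont 1.293, Pinehurst 1.791, Claybrook 1.231, Stonebridge 4.763.
Rounding down gives 0, 1, 1, 1, 4 = 7 seats, so the divisor must be adjusted.
With modified divisor 1700: modified quotas Oakdale 1.068, Rivermont 1.497, Pinehurst 2.073, Claybrook 1.425, Stonebridge 5.514.
Rounding down: Oakdale 1, Rivermont 1, Pinehurst 2, Claybrook 1, Stonebridge 5 (total 10).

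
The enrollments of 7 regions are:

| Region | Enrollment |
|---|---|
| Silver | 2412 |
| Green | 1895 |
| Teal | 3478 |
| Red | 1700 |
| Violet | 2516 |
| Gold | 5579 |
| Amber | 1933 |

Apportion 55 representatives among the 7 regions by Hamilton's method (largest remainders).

Silver 7, Green 5, Teal 10, Red 5, Violet 7, Gold 16, Amber 5

Standard divisor: 19513 ÷ 55 ≈ 354.782.
Standard quotas: Silver 6.7985, Green 5.3413, Teal 9.8032, Red 4.7917, Violet 7.0917, Gold 15.7252, Amber 5.4484.
Lower quotas: Silver 6, Green 5, Teal 9, Red 4, Violet 7, Gold 15, Amber 5 (sum 51, leaving 4 seats).
Remainders in descending order: Teal 0.8032, Silver 0.7985, Red 0.7917, Gold 0.7252, Amber 0.4484, Green 0.3413, Violet 0.0917.
Largest remainders: Teal, Silver, Red, Gold receive the extra seats.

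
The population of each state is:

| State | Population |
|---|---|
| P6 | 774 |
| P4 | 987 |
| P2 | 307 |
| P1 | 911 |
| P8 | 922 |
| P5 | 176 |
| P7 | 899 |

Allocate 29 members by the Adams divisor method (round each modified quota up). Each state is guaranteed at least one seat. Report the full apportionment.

Standard divisor 4976/29 ≈ 171.586; standard quotas: P6 4.511, P4 5.752, P2 1.789, P1 5.309, P8 5.373, P5 1.026, P7 5.239.
Rounding up gives 5, 6, 2, 6, 6, 2, 6 = 33 seats, so the divisor must be adjusted.
With modified divisor 190: modified quotas P6 4.074, P4 5.195, P2 1.616, P1 4.795, P8 4.853, P5 0.926, P7 4.732.
Rounding up: P6 5, P4 6, P2 2, P1 5, P8 5, P5 1, P7 5 (total 29).

P6 5, P4 6, P2 2, P1 5, P8 5, P5 1, P7 5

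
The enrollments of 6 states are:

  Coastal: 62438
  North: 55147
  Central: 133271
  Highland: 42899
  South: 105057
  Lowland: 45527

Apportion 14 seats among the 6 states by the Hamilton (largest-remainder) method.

Total 444339; standard divisor 444339/14 ≈ 31738.5.
Standard quotas: Coastal 1.9673, North 1.7375, Central 4.1990, Highland 1.3516, South 3.3101, Lowland 1.4344.
Lower quotas: Coastal 1, North 1, Central 4, Highland 1, South 3, Lowland 1 (sum 11, leaving 3 seats).
Remainders in descending order: Coastal 0.9673, North 0.7375, Lowland 0.4344, Highland 0.3516, South 0.3101, Central 0.1990.
The surplus seats go to Coastal, North, Lowland.

Coastal 2, North 2, Central 4, Highland 1, South 3, Lowland 2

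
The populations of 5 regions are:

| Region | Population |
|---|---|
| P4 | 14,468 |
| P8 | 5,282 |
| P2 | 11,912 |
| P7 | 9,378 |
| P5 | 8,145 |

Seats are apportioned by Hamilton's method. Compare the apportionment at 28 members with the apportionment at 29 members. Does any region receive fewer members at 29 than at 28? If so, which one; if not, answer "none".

none

At 28 seats: P4 8, P8 3, P2 7, P7 5, P5 5.
At 29 seats: P4 9, P8 3, P2 7, P7 5, P5 5.
No region's allocation decreased.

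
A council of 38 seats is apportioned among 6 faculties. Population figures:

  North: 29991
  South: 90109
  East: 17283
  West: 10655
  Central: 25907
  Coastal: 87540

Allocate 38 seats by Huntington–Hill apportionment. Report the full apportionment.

With divisor 7032: modified quotas North 4.265, South 12.814, East 2.458, West 1.515, Central 3.684, Coastal 12.449.
Geometric-mean thresholds: North √(4·5)=4.472, South √(12·13)=12.490, East √(2·3)=2.449, West √(1·2)=1.414, Central √(3·4)=3.464, Coastal √(12·13)=12.490.
Each quota rounded against its threshold gives North 4, South 13, East 3, West 2, Central 4, Coastal 12 (total 38).

North=4, South=13, East=3, West=2, Central=4, Coastal=12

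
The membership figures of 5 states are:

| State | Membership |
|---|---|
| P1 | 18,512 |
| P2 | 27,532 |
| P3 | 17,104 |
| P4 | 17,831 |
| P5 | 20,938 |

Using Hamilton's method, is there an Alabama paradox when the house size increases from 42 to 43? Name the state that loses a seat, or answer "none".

none

At 42 seats: P1 8, P2 11, P3 7, P4 7, P5 9.
At 43 seats: P1 8, P2 12, P3 7, P4 7, P5 9.
No state's allocation decreased.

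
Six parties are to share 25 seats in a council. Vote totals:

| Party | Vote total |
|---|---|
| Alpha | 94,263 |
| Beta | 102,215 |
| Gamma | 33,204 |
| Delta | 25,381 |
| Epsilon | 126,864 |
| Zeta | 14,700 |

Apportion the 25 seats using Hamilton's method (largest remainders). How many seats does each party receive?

Alpha=6; Beta=6; Gamma=2; Delta=2; Epsilon=8; Zeta=1

Standard divisor: 396627 ÷ 25 ≈ 15865.08.
Standard quotas: Alpha 5.9415, Beta 6.4428, Gamma 2.0929, Delta 1.5998, Epsilon 7.9964, Zeta 0.9266.
Lower quotas: Alpha 5, Beta 6, Gamma 2, Delta 1, Epsilon 7, Zeta 0 (sum 21, leaving 4 seats).
Remainders in descending order: Epsilon 0.9964, Alpha 0.9415, Zeta 0.9266, Delta 0.5998, Beta 0.4428, Gamma 0.0929.
The surplus seats go to Epsilon, Alpha, Zeta, Delta.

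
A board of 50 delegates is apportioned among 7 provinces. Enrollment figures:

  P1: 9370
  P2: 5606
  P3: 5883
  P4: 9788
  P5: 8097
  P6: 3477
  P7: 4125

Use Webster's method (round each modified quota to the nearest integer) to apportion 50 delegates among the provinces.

P1 10; P2 6; P3 6; P4 11; P5 9; P6 4; P7 4

Standard divisor 46346/50 ≈ 926.92; standard quotas: P1 10.109, P2 6.048, P3 6.347, P4 10.560, P5 8.735, P6 3.751, P7 4.450.
Rounding to the nearest integer gives P1 10, P2 6, P3 6, P4 11, P5 9, P6 4, P7 4 — total 50, matching the house size, so no adjustment is needed.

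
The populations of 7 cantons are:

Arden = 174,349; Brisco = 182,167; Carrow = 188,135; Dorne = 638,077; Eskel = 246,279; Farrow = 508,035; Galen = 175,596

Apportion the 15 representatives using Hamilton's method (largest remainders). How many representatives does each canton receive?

Total 2112638; standard divisor 2112638/15 ≈ 140842.533.
Standard quotas: Arden 1.2379, Brisco 1.2934, Carrow 1.3358, Dorne 4.5304, Eskel 1.7486, Farrow 3.6071, Galen 1.2468.
Lower quotas: Arden 1, Brisco 1, Carrow 1, Dorne 4, Eskel 1, Farrow 3, Galen 1 (sum 12, leaving 3 seats).
Remainders in descending order: Eskel 0.7486, Farrow 0.6071, Dorne 0.5304, Carrow 0.3358, Brisco 0.2934, Galen 0.2468, Arden 0.2379.
Largest remainders: Eskel, Farrow, Dorne receive the extra seats.

Arden 1, Brisco 1, Carrow 1, Dorne 5, Eskel 2, Farrow 4, Galen 1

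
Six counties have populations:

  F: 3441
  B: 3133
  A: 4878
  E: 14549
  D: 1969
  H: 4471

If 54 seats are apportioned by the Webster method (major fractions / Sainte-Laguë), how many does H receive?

Standard divisor 32441/54 ≈ 600.759; standard quotas: F 5.728, B 5.215, A 8.120, E 24.218, D 3.278, H 7.442.
Rounding to the nearest integer gives 6, 5, 8, 24, 3, 7 = 53 seats, so the divisor must be adjusted.
With modified divisor 594.53: modified quotas F 5.788, B 5.270, A 8.205, E 24.471, D 3.312, H 7.520.
Rounding to the nearest integer: F 6, B 5, A 8, E 24, D 3, H 8 (total 54).
H receives 8.

8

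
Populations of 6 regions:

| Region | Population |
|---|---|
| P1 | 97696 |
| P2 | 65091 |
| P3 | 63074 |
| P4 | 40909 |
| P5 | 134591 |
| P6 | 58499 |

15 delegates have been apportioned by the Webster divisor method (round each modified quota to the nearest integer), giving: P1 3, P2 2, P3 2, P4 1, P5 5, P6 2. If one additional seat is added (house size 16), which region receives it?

P1

Priority for the next seat is population ÷ (current seats + 0.5).
Priorities: P1 27913.143, P2 26036.400, P3 25229.600, P4 27272.667, P5 24471.091, P6 23399.600.
Highest priority: P1.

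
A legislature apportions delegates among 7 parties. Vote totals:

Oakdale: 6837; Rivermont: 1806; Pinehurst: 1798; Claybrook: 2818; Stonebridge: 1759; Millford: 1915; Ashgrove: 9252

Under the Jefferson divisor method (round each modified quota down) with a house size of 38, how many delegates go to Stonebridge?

2

Standard divisor 26185/38 ≈ 689.079; standard quotas: Oakdale 9.922, Rivermont 2.621, Pinehurst 2.609, Claybrook 4.090, Stonebridge 2.553, Millford 2.779, Ashgrove 13.427.
Rounding down gives 9, 2, 2, 4, 2, 2, 13 = 34 seats, so the divisor must be adjusted.
With modified divisor 620: modified quotas Oakdale 11.027, Rivermont 2.913, Pinehurst 2.900, Claybrook 4.545, Stonebridge 2.837, Millford 3.089, Ashgrove 14.923.
Rounding down: Oakdale 11, Rivermont 2, Pinehurst 2, Claybrook 4, Stonebridge 2, Millford 3, Ashgrove 14 (total 38).
Stonebridge receives 2.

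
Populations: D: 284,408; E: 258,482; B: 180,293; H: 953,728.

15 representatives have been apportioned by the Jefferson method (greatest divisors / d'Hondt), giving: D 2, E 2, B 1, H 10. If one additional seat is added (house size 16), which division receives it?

D

Priority for the next seat is population ÷ (current seats + 1).
Priorities: D 94802.667, E 86160.667, B 90146.500, H 86702.545.
Highest priority: D.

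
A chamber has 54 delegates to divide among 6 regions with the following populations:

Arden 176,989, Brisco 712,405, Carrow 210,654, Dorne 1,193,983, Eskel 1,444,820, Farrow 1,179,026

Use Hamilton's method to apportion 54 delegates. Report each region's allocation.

Arden: 2; Brisco: 8; Carrow: 2; Dorne: 13; Eskel: 16; Farrow: 13

Total 4917877; standard divisor 4917877/54 ≈ 91071.796.
Standard quotas: Arden 1.9434, Brisco 7.8225, Carrow 2.3131, Dorne 13.1103, Eskel 15.8646, Farrow 12.9461.
Lower quotas: Arden 1, Brisco 7, Carrow 2, Dorne 13, Eskel 15, Farrow 12 (sum 50, leaving 4 seats).
Remainders in descending order: Farrow 0.9461, Arden 0.9434, Eskel 0.8646, Brisco 0.8225, Carrow 0.3131, Dorne 0.1103.
The surplus seats go to Farrow, Arden, Eskel, Brisco.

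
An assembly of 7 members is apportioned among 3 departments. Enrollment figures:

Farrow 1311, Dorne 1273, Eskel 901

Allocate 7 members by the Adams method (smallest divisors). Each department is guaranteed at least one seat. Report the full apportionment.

Farrow=3; Dorne=2; Eskel=2

Standard divisor 3485/7 ≈ 497.857; standard quotas: Farrow 2.633, Dorne 2.557, Eskel 1.810.
Rounding up gives 3, 3, 2 = 8 seats, so the divisor must be adjusted.
With modified divisor 646: modified quotas Farrow 2.029, Dorne 1.971, Eskel 1.395.
Rounding up: Farrow 3, Dorne 2, Eskel 2 (total 7).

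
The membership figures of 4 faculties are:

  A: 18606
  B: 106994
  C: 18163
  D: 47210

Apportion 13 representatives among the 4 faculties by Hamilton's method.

Total 190973; standard divisor 190973/13 ≈ 14690.231.
Standard quotas: A 1.2666, B 7.2833, C 1.2364, D 3.2137.
Lower quotas: A 1, B 7, C 1, D 3 (sum 12, leaving 1 seat).
Remainders in descending order: B 0.2833, A 0.2666, C 0.2364, D 0.2137.
The surplus seat goes to B.

A 1, B 8, C 1, D 3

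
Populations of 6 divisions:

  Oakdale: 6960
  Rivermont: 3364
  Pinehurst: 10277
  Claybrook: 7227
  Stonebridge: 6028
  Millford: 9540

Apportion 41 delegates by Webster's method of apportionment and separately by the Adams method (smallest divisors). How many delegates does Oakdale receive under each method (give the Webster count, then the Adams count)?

6 and 7

Webster: Oakdale 6, Rivermont 3, Pinehurst 10, Claybrook 7, Stonebridge 6, Millford 9.
Adams: Oakdale 7, Rivermont 3, Pinehurst 9, Claybrook 7, Stonebridge 6, Millford 9.
Oakdale gets 6 under Webster and 7 under Adams.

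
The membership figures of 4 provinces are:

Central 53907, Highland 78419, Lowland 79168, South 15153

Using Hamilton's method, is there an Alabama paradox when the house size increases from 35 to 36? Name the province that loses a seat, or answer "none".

At 35 seats: Central 8, Highland 12, Lowland 12, South 3.
At 36 seats: Central 9, Highland 12, Lowland 13, South 2.
South drops from 3 to 2.

South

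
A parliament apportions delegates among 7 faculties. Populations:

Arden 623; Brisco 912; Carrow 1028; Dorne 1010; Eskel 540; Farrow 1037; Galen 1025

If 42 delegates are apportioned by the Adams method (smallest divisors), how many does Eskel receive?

Standard divisor 6175/42 ≈ 147.024; standard quotas: Arden 4.237, Brisco 6.203, Carrow 6.992, Dorne 6.870, Eskel 3.673, Farrow 7.053, Galen 6.972.
Rounding up gives 5, 7, 7, 7, 4, 8, 7 = 45 seats, so the divisor must be adjusted.
With modified divisor 160: modified quotas Arden 3.894, Brisco 5.700, Carrow 6.425, Dorne 6.312, Eskel 3.375, Farrow 6.481, Galen 6.406.
Rounding up: Arden 4, Brisco 6, Carrow 7, Dorne 7, Eskel 4, Farrow 7, Galen 7 (total 42).
Eskel receives 4.

4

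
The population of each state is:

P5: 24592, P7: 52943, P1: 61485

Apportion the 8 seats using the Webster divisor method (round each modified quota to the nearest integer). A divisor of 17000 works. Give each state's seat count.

P5 1, P7 3, P1 4

With modified divisor 17000: modified quotas P5 1.447, P7 3.114, P1 3.617.
Rounding to the nearest integer: P5 1, P7 3, P1 4 (total 8).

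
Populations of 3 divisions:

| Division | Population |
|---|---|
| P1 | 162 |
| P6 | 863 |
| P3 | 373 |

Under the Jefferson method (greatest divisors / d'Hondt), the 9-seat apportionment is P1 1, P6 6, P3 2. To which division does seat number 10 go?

Priority for the next seat is population ÷ (current seats + 1).
Priorities: P1 81.000, P6 123.286, P3 124.333.
Highest priority: P3.

P3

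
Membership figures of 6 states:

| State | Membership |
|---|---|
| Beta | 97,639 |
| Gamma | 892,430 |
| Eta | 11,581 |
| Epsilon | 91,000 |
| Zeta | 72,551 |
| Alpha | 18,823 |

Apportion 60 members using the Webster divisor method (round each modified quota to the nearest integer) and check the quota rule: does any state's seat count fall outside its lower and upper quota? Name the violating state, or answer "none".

Gamma

Standard quotas: Beta 4.948, Gamma 45.224, Eta 0.587, Epsilon 4.611, Zeta 3.676, Alpha 0.954.
Webster allocation: Beta 5, Gamma 44, Eta 1, Epsilon 5, Zeta 4, Alpha 1.
Gamma has quota 45.224 (lower 45, upper 46) but receives 44 — outside the quota interval.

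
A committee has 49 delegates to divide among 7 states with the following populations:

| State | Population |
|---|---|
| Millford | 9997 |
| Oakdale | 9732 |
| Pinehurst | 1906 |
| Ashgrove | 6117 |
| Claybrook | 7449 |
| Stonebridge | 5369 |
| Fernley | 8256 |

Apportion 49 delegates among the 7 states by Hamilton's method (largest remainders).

Standard divisor: 48826 ÷ 49 ≈ 996.449.
Standard quotas: Millford 10.0326, Oakdale 9.7667, Pinehurst 1.9128, Ashgrove 6.1388, Claybrook 7.4755, Stonebridge 5.3881, Fernley 8.2854.
Lower quotas: Millford 10, Oakdale 9, Pinehurst 1, Ashgrove 6, Claybrook 7, Stonebridge 5, Fernley 8 (sum 46, leaving 3 seats).
Remainders in descending order: Pinehurst 0.9128, Oakdale 0.7667, Claybrook 0.4755, Stonebridge 0.3881, Fernley 0.2854, Ashgrove 0.1388, Millford 0.0326.
The surplus seats go to Pinehurst, Oakdale, Claybrook.

Millford=10; Oakdale=10; Pinehurst=2; Ashgrove=6; Claybrook=8; Stonebridge=5; Fernley=8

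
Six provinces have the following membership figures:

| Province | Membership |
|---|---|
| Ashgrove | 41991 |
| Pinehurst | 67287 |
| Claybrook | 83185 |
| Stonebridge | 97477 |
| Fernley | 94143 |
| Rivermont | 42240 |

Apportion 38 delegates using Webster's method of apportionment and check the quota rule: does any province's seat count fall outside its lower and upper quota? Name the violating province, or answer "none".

none

Standard quotas: Ashgrove 3.743, Pinehurst 5.998, Claybrook 7.415, Stonebridge 8.689, Fernley 8.391, Rivermont 3.765.
Webster allocation: Ashgrove 4, Pinehurst 6, Claybrook 7, Stonebridge 9, Fernley 8, Rivermont 4.
Every allocation lies between the lower and upper quota.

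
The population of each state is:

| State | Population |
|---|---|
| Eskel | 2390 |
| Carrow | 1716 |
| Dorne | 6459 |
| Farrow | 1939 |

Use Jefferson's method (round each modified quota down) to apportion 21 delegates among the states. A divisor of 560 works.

Eskel 4; Carrow 3; Dorne 11; Farrow 3

With modified divisor 560: modified quotas Eskel 4.268, Carrow 3.064, Dorne 11.534, Farrow 3.462.
Rounding down: Eskel 4, Carrow 3, Dorne 11, Farrow 3 (total 21).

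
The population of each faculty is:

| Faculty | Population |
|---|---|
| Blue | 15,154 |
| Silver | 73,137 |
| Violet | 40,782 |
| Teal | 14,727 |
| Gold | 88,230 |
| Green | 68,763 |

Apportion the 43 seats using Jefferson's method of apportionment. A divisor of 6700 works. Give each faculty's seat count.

With modified divisor 6700: modified quotas Blue 2.262, Silver 10.916, Violet 6.087, Teal 2.198, Gold 13.169, Green 10.263.
Rounding down: Blue 2, Silver 10, Violet 6, Teal 2, Gold 13, Green 10 (total 43).

Blue: 2; Silver: 10; Violet: 6; Teal: 2; Gold: 13; Green: 10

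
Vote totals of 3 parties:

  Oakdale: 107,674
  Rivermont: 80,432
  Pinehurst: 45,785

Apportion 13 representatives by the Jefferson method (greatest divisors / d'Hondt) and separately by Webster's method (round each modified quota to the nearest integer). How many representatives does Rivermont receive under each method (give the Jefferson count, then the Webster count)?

5 and 4

Jefferson: Oakdale 6, Rivermont 5, Pinehurst 2.
Webster: Oakdale 6, Rivermont 4, Pinehurst 3.
Rivermont gets 5 under Jefferson and 4 under Webster.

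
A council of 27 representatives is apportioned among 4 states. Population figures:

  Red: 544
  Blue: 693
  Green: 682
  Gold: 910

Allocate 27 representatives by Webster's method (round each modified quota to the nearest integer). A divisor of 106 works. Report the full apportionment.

With modified divisor 106: modified quotas Red 5.132, Blue 6.538, Green 6.434, Gold 8.585.
Rounding to the nearest integer: Red 5, Blue 7, Green 6, Gold 9 (total 27).

Red: 5, Blue: 7, Green: 6, Gold: 9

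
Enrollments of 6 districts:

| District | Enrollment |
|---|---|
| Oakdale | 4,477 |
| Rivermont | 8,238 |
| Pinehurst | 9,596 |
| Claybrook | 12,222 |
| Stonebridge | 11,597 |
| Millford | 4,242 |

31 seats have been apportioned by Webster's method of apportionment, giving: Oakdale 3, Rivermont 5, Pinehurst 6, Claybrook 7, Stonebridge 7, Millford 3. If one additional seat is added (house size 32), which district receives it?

Priority for the next seat is population ÷ (current seats + 0.5).
Priorities: Oakdale 1279.143, Rivermont 1497.818, Pinehurst 1476.308, Claybrook 1629.600, Stonebridge 1546.267, Millford 1212.000.
Highest priority: Claybrook.

Claybrook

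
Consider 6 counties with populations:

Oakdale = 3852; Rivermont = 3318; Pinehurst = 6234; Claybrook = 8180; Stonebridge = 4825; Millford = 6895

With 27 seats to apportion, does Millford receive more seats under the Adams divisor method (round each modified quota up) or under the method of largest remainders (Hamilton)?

Adams: Oakdale 3, Rivermont 3, Pinehurst 5, Claybrook 6, Stonebridge 4, Millford 6.
Hamilton: Oakdale 3, Rivermont 3, Pinehurst 5, Claybrook 7, Stonebridge 4, Millford 5.
Millford gets 6 under Adams and 5 under Hamilton.

Adams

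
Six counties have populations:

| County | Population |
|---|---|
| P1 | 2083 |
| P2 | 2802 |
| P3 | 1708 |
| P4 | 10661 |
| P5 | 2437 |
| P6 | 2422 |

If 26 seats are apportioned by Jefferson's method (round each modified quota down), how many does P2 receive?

3

Standard divisor 22113/26 ≈ 850.5; standard quotas: P1 2.449, P2 3.295, P3 2.008, P4 12.535, P5 2.865, P6 2.848.
Rounding down gives 2, 3, 2, 12, 2, 2 = 23 seats, so the divisor must be adjusted.
With modified divisor 800: modified quotas P1 2.604, P2 3.502, P3 2.135, P4 13.326, P5 3.046, P6 3.027.
Rounding down: P1 2, P2 3, P3 2, P4 13, P5 3, P6 3 (total 26).
P2 receives 3.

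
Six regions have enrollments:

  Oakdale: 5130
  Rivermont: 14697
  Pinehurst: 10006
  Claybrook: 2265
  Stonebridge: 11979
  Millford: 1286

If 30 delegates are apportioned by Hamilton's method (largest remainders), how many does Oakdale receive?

Total 45363; standard divisor 45363/30 ≈ 1512.1.
Standard quotas: Oakdale 3.3926, Rivermont 9.7196, Pinehurst 6.6173, Claybrook 1.4979, Stonebridge 7.9221, Millford 0.8505.
Lower quotas: Oakdale 3, Rivermont 9, Pinehurst 6, Claybrook 1, Stonebridge 7, Millford 0 (sum 26, leaving 4 seats).
Remainders in descending order: Stonebridge 0.9221, Millford 0.8505, Rivermont 0.7196, Pinehurst 0.6173, Claybrook 0.4979, Oakdale 0.3926.
Largest remainders: Stonebridge, Millford, Rivermont, Pinehurst receive the extra seats.
Oakdale receives 3.

3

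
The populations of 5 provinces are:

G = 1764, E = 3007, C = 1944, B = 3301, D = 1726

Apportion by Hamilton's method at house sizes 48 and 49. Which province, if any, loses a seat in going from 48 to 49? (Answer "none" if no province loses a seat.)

none

At 48 seats: G 7, E 12, C 8, B 14, D 7.
At 49 seats: G 7, E 13, C 8, B 14, D 7.
No province's allocation decreased.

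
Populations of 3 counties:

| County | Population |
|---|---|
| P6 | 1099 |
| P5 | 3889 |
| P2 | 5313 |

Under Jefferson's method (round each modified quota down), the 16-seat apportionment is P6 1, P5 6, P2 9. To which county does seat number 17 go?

P5

Priority for the next seat is population ÷ (current seats + 1).
Priorities: P6 549.500, P5 555.571, P2 531.300.
Highest priority: P5.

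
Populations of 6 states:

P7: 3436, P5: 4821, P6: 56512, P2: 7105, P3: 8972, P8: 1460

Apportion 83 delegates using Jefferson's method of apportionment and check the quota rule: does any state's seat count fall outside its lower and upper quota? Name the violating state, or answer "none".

Standard quotas: P7 3.465, P5 4.862, P6 56.989, P2 7.165, P3 9.048, P8 1.472.
Jefferson allocation: P7 3, P5 5, P6 58, P2 7, P3 9, P8 1.
P6 has quota 56.989 (lower 56, upper 57) but receives 58 — outside the quota interval.

P6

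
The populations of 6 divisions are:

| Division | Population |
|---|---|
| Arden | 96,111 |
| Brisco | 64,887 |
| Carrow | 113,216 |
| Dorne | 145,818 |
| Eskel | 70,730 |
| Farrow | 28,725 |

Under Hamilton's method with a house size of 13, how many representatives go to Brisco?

Total 519487; standard divisor 519487/13 ≈ 39960.538.
Standard quotas: Arden 2.4051, Brisco 1.6238, Carrow 2.8332, Dorne 3.6490, Eskel 1.7700, Farrow 0.7188.
Lower quotas: Arden 2, Brisco 1, Carrow 2, Dorne 3, Eskel 1, Farrow 0 (sum 9, leaving 4 seats).
Remainders in descending order: Carrow 0.8332, Eskel 0.7700, Farrow 0.7188, Dorne 0.6490, Brisco 0.6238, Arden 0.4051.
The surplus seats go to Carrow, Eskel, Farrow, Dorne.
Brisco receives 1.

1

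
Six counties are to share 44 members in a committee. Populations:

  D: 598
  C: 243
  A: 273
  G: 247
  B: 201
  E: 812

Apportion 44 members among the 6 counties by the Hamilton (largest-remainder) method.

D: 11, C: 4, A: 5, G: 5, B: 4, E: 15

Standard divisor: 2374 ÷ 44 ≈ 53.955.
Standard quotas: D 11.083, C 4.504, A 5.060, G 4.578, B 3.725, E 15.050.
Lower quotas: D 11, C 4, A 5, G 4, B 3, E 15 (sum 42, leaving 2 seats).
Remainders in descending order: B 0.725, G 0.578, C 0.504, D 0.083, A 0.060, E 0.050.
The surplus seats go to B, G.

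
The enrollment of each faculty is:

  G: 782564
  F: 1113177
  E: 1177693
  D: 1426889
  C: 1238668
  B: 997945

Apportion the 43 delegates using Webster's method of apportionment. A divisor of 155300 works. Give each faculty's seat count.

With modified divisor 155300: modified quotas G 5.039, F 7.168, E 7.583, D 9.188, C 7.976, B 6.426.
Rounding to the nearest integer: G 5, F 7, E 8, D 9, C 8, B 6 (total 43).

G 5; F 7; E 8; D 9; C 8; B 6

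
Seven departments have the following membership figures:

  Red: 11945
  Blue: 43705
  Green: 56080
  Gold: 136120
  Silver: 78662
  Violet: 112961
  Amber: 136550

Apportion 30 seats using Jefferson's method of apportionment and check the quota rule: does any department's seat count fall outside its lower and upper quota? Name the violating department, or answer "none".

Standard quotas: Red 0.622, Blue 2.276, Green 2.921, Gold 7.089, Silver 4.097, Violet 5.883, Amber 7.112.
Jefferson allocation: Red 0, Blue 2, Green 3, Gold 7, Silver 4, Violet 6, Amber 8.
Every allocation lies between the lower and upper quota.

none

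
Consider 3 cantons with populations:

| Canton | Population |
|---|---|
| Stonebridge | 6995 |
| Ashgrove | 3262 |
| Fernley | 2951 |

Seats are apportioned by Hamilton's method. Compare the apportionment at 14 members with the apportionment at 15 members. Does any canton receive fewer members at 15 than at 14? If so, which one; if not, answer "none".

At 14 seats: Stonebridge 7, Ashgrove 4, Fernley 3.
At 15 seats: Stonebridge 8, Ashgrove 4, Fernley 3.
No canton's allocation decreased.

none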